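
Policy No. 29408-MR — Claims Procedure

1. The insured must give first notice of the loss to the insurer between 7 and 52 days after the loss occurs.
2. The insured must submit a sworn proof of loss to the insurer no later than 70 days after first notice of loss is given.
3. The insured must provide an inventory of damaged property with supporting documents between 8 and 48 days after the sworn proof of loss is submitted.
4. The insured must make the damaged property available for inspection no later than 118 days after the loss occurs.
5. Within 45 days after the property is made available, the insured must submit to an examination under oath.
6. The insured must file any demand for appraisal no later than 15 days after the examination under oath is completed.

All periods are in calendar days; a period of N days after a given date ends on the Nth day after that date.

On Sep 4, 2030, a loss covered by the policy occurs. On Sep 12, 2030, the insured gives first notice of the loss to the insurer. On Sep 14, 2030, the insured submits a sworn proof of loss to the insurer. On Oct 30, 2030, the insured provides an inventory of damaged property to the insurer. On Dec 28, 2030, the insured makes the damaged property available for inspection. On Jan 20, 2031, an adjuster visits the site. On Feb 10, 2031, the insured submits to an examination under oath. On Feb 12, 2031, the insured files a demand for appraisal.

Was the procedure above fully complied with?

(1) the permitted window runs from Sep 4, 2030 + 7 = Sep 11, 2030 to Sep 4, 2030 + 52 = Oct 26, 2030; done Sep 12, 2030, which is between those dates.
(2) due by Sep 12, 2030 + 70 days = Nov 21, 2030; done Sep 14, 2030 — timely.
(3) the permitted window runs from Sep 14, 2030 + 8 = Sep 22, 2030 to Sep 14, 2030 + 48 = Nov 1, 2030; done Oct 30, 2030, which is between those dates.
(4) due by Sep 4, 2030 + 118 days = Dec 31, 2030; done Dec 28, 2030 — timely.
(5) due by Dec 28, 2030 + 45 days = Feb 11, 2031; completed Feb 10, 2031, before the deadline.
(6) due by Feb 10, 2031 + 15 days = Feb 25, 2031; completed Feb 12, 2031, before the deadline.

Yes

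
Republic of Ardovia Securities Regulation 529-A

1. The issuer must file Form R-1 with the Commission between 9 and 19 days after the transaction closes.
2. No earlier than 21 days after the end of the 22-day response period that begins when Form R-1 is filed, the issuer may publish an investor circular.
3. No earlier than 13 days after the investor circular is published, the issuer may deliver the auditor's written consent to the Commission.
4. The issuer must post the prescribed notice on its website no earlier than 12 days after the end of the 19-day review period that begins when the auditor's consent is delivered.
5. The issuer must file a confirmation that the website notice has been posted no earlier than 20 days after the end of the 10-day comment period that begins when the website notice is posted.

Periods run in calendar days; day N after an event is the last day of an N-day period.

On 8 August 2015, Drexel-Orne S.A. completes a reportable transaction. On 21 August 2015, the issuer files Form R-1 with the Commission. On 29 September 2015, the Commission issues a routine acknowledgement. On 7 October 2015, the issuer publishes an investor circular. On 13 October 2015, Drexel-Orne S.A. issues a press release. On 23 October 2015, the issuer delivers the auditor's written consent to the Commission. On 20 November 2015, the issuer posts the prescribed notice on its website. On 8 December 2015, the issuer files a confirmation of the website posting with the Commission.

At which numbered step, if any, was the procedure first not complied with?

Step 4

Step 1 — 9 and 19 days from 8 August 2015 (when the transaction closes) are 17 August 2015 and 27 August 2015 respectively; done 21 August 2015, which is between those dates.
Step 2 — must wait 21 days from 12 September 2015 (end of the 22-day response period, which began when Form R-1 is filed on 21 August 2015), so not before 3 October 2015; done 7 October 2015, after the minimum wait.
Step 3 — must wait 13 days from 7 October 2015 (when the investor circular is published), so not before 20 October 2015; 23 October 2015 is on or after that date.
Step 4 — must wait 12 days from 11 November 2015 (end of the 19-day review period, which began when the auditor's consent is delivered on 23 October 2015), so not before 23 November 2015; done 20 November 2015 — 3 days too early.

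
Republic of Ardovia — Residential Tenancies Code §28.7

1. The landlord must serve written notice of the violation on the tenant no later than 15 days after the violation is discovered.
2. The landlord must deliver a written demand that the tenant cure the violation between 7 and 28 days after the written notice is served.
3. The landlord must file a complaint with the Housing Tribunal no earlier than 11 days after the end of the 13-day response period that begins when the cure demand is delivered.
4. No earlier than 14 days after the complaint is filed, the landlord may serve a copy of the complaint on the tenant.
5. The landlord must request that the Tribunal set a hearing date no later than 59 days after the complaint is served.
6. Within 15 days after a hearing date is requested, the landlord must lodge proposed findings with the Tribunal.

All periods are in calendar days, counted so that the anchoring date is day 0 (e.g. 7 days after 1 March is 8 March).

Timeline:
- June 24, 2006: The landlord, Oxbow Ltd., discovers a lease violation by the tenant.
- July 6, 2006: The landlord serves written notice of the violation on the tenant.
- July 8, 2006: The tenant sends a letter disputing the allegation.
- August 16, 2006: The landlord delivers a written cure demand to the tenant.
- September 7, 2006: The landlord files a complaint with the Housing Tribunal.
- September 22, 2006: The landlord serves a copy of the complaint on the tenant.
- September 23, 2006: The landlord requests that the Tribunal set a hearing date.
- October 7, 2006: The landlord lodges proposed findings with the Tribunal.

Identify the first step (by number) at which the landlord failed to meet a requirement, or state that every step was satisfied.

Step 1 — counting 15 days from June 24, 2006 (when the violation is discovered) gives a deadline of July 9, 2006; completed July 6, 2006, before the deadline.
Step 2 — 7 and 28 days from July 6, 2006 (when the written notice is served) are July 13, 2006 and August 3, 2006 respectively; done August 16, 2006 — 13 days after the window closed.

Step 2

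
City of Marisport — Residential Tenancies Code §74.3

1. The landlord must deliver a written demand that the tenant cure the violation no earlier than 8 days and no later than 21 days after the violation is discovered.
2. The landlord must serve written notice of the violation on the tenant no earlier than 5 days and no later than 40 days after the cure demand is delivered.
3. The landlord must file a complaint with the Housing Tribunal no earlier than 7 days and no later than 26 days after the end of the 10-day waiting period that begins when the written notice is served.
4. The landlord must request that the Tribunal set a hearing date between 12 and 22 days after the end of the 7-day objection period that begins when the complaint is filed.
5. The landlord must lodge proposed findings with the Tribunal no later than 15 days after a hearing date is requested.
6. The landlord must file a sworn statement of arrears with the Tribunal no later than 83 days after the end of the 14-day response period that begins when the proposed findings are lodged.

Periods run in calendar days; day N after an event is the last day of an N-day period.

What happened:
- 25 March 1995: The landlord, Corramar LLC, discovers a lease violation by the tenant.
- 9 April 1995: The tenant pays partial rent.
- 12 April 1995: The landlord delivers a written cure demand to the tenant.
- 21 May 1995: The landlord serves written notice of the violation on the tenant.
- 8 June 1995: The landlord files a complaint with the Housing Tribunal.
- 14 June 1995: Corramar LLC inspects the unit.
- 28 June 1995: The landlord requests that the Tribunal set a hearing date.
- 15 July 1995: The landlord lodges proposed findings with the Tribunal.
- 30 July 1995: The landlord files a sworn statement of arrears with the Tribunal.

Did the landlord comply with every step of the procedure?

Step 1 — 8 and 21 days from 25 March 1995 (when the violation is discovered) are 2 April 1995 and 15 April 1995 respectively; 12 April 1995 falls inside that range.
Step 2 — 5 and 40 days from 12 April 1995 (when the cure demand is delivered) are 17 April 1995 and 22 May 1995 respectively; 21 May 1995 falls inside that range.
Step 3 — 7 and 26 days from 31 May 1995 (end of the 10-day waiting period, which began when the written notice is served on 21 May 1995) are 7 June 1995 and 26 June 1995 respectively; 8 June 1995 falls inside that range.
Step 4 — 12 and 22 days from 15 June 1995 (end of the 7-day objection period, which began when the complaint is filed on 8 June 1995) are 27 June 1995 and 7 July 1995 respectively; done 28 June 1995, which is between those dates.
Step 5 — counting 15 days from 28 June 1995 (when a hearing date is requested) gives a deadline of 13 July 1995; 15 July 1995 misses that deadline by 2 days.
That is the first point of non-compliance.

No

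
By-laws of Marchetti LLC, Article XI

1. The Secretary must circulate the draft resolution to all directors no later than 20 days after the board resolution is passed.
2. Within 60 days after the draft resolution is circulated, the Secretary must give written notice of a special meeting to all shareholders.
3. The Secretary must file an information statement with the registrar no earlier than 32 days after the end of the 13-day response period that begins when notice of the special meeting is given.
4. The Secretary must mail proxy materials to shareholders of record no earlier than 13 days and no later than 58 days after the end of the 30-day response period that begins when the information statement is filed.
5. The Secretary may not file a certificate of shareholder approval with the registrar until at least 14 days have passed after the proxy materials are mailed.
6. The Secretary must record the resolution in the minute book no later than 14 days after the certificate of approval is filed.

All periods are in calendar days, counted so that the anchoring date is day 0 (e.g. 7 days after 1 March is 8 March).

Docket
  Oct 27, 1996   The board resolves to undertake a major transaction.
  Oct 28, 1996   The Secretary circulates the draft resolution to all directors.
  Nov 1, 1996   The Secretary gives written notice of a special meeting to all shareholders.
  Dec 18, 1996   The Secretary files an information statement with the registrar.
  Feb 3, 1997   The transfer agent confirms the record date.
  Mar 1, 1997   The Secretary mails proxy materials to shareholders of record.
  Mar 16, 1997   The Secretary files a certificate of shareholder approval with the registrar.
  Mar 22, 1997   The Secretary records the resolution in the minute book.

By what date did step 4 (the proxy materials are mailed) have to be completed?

The information statement is filed on Dec 18, 1996; the 30-day response period therefore ends Jan 17, 1997, and step 4 runs from that date. The window is 13–58 days after Jan 17, 1997; it closes on Mar 16, 1997.

Mar 16, 1997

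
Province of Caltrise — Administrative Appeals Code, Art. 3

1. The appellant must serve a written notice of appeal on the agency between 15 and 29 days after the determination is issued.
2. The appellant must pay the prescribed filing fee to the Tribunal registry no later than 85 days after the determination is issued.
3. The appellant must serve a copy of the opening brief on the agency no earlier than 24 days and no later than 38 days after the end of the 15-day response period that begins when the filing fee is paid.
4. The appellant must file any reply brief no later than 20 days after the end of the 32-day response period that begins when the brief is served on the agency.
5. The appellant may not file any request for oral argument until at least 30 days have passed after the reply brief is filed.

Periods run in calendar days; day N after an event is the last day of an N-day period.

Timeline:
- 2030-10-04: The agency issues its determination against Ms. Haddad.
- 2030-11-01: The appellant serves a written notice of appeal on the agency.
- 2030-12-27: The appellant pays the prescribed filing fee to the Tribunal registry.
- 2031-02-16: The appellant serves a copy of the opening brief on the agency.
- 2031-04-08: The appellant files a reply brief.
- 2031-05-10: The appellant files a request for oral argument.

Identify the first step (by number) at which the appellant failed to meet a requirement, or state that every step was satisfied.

None — every step was satisfied

Step 1 — 15 and 29 days from 2030-10-04 (when the determination is issued) are 2030-10-19 and 2030-11-02 respectively; done 2030-11-01 — within the window.
Step 2 — counting 85 days from 2030-10-04 (when the determination is issued) gives a deadline of 2030-12-28; completed 2030-12-27, before the deadline.
Step 3 — 24 and 38 days from 2031-01-11 (end of the 15-day response period, which began when the filing fee is paid on 2030-12-27) are 2031-02-04 and 2031-02-18 respectively; done 2031-02-16 — within the window.
Step 4 — counting 20 days from 2031-03-20 (end of the 32-day response period, which began when the brief is served on the agency on 2031-02-16) gives a deadline of 2031-04-09; done 2031-04-08 — timely.
Step 5 — must wait 30 days from 2031-04-08 (when the reply brief is filed), so not before 2031-05-08; done 2031-05-10 — permitted.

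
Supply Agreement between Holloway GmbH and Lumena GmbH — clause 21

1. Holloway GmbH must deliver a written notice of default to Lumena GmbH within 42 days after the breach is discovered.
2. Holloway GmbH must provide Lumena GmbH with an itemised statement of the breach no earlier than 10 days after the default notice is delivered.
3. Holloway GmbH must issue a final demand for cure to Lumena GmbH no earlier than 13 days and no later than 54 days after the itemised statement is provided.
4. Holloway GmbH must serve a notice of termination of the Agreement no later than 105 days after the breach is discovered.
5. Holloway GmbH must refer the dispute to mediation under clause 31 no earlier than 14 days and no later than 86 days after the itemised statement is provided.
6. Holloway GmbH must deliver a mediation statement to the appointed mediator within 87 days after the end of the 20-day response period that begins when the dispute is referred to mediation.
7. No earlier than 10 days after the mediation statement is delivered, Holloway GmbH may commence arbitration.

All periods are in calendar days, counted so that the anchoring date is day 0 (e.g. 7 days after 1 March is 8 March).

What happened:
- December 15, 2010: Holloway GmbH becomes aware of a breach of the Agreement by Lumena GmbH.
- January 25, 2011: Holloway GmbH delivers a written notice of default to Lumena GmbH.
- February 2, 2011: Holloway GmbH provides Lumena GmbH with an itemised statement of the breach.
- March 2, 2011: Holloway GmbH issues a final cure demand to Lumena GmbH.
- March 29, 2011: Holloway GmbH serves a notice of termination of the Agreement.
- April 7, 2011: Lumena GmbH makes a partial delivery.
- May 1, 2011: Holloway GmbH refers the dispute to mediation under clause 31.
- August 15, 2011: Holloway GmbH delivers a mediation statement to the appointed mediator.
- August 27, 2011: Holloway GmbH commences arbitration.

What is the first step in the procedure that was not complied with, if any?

Step 2

Step 1: 42 days after December 15, 2010 (when the breach is discovered) is January 26, 2011; done January 25, 2011 — timely.
Step 2: the earliest permitted date is 10 days after January 25, 2011 (when the default notice is delivered), i.e. February 4, 2011; acted on February 2, 2011, 2 days prematurely.
The procedure was therefore not followed at step 2.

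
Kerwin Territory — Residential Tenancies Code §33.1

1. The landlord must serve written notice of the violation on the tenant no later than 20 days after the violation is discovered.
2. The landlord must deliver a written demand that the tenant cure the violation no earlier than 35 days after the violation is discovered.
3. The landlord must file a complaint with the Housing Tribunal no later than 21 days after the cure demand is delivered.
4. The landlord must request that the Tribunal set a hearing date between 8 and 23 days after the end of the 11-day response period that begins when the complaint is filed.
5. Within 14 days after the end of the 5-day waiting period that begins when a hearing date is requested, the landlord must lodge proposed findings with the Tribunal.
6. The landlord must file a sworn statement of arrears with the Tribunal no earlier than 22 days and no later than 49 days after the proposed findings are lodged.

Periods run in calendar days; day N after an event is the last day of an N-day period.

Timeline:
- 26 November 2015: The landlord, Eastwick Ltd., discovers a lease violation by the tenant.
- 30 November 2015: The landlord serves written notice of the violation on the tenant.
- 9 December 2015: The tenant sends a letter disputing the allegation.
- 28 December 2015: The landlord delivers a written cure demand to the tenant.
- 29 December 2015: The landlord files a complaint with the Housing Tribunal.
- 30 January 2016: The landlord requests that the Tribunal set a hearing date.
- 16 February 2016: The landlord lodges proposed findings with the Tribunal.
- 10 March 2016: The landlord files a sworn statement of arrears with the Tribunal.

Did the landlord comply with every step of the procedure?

Step 1: 20 days after 26 November 2015 (when the violation is discovered) is 16 December 2015; 30 November 2015 is within that limit.
Step 2: the earliest permitted date is 35 days after 26 November 2015 (when the violation is discovered), i.e. 31 December 2015; acted on 28 December 2015, 3 days prematurely.
No need to go further; step 2 was not satisfied.

No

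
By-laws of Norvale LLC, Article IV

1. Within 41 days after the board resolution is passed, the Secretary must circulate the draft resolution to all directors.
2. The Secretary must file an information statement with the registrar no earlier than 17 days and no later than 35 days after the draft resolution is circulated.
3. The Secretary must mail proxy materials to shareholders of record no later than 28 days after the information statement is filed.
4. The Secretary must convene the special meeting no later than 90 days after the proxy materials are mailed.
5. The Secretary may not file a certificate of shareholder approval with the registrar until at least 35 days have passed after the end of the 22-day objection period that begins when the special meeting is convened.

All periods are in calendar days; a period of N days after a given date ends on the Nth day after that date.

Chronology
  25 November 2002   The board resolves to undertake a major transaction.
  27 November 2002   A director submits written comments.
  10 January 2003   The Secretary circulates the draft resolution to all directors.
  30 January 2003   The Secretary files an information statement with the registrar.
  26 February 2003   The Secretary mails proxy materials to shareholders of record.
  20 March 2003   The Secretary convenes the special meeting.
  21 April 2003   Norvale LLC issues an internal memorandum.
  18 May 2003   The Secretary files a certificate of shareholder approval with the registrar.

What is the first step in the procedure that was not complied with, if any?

Step 1

Step 1: 41 days after 25 November 2002 (when the board resolution is passed) is 5 January 2003; done 10 January 2003 — 5 days late.
No need to go further; step 1 was not satisfied.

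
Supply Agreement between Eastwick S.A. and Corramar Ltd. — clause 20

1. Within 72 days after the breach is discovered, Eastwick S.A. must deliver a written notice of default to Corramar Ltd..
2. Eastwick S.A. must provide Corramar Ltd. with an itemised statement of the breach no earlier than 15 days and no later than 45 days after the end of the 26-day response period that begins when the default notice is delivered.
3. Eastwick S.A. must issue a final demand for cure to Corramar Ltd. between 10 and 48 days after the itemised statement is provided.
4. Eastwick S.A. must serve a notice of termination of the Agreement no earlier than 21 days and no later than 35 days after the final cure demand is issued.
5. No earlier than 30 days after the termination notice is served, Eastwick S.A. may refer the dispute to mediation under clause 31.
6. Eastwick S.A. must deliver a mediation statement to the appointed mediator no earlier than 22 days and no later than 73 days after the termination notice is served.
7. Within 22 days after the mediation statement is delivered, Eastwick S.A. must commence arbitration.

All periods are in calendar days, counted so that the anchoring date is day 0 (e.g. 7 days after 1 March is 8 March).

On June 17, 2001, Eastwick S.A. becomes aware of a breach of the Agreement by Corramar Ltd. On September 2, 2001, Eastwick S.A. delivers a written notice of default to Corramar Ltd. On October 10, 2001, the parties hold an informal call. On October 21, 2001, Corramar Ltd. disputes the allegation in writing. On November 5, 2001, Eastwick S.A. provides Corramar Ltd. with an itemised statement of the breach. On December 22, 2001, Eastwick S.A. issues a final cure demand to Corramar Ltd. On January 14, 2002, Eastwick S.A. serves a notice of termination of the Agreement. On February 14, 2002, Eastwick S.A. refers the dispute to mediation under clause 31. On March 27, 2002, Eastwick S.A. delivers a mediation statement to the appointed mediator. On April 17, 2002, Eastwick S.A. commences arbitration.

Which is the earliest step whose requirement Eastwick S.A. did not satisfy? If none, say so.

(1) due by June 17, 2001 + 72 days = August 28, 2001; September 2, 2001 misses that deadline by 5 days.
Later steps need not be reached.

Step 1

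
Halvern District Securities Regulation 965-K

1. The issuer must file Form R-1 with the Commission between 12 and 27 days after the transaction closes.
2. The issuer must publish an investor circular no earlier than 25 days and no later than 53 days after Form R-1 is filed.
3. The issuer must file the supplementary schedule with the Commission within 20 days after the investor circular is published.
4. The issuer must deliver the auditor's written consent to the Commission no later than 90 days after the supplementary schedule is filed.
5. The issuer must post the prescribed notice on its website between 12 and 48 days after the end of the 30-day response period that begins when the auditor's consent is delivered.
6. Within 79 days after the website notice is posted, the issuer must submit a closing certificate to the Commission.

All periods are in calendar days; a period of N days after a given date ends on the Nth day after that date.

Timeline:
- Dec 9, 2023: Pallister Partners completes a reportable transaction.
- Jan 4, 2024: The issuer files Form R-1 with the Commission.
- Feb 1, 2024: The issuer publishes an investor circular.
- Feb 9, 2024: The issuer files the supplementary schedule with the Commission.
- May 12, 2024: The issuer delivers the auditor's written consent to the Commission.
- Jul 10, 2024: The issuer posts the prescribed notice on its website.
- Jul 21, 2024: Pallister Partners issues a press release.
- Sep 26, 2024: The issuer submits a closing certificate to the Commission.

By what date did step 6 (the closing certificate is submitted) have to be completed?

Sep 27, 2024

Step 6 runs from Jul 10, 2024, when the website notice is posted. 79 days after Jul 10, 2024 is Sep 27, 2024.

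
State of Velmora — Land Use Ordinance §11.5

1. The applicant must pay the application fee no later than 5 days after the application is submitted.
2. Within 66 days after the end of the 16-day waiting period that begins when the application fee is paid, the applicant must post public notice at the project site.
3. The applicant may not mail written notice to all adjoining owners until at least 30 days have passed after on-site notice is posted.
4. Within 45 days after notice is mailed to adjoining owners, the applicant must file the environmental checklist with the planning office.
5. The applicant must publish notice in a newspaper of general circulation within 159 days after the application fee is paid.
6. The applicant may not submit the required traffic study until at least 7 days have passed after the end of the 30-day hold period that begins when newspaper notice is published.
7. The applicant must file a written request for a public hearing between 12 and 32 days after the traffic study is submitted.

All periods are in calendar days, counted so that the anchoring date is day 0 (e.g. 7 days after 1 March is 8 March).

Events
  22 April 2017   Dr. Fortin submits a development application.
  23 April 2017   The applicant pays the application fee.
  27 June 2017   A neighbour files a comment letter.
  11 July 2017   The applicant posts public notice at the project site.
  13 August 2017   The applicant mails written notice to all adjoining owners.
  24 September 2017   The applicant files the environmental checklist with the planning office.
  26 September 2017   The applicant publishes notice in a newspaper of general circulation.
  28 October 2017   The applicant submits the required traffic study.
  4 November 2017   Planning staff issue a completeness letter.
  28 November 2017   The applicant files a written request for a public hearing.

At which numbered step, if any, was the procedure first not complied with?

Step 6

Step 1: 5 days after 22 April 2017 (when the application is submitted) is 27 April 2017; completed 23 April 2017, before the deadline.
Step 2: 66 days after 9 May 2017 (end of the 16-day waiting period, which began when the application fee is paid on 23 April 2017) is 14 July 2017; done 11 July 2017 — timely.
Step 3: the earliest permitted date is 30 days after 11 July 2017 (when on-site notice is posted), i.e. 10 August 2017; done 13 August 2017, after the minimum wait.
Step 4: 45 days after 13 August 2017 (when notice is mailed to adjoining owners) is 27 September 2017; 24 September 2017 is within that limit.
Step 5: 159 days after 23 April 2017 (when the application fee is paid) is 29 September 2017; 26 September 2017 is within that limit.
Step 6: the earliest permitted date is 7 days after 26 October 2017 (end of the 30-day hold period, which began when newspaper notice is published on 26 September 2017), i.e. 2 November 2017; 28 October 2017 is 5 days before the earliest permitted date.
No need to go further; step 6 was not satisfied.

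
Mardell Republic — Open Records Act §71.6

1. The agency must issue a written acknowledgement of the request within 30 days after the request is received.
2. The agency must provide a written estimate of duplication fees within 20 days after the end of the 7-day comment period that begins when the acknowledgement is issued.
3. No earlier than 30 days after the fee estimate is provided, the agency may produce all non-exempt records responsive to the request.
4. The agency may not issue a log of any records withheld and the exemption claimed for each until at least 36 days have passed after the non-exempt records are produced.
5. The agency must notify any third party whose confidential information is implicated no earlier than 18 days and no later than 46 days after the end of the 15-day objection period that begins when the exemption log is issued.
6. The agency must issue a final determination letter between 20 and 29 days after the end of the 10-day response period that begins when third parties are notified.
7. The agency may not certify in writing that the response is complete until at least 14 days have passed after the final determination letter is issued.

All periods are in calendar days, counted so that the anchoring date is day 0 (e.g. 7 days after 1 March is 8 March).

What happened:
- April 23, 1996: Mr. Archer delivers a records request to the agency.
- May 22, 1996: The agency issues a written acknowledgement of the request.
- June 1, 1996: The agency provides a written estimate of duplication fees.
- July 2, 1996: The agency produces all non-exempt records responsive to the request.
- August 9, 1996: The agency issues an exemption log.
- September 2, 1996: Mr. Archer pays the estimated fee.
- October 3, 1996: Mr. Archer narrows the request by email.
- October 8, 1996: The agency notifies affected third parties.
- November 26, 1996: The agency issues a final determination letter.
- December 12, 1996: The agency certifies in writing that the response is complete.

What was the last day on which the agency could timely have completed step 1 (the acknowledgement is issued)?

May 23, 1996

Step 1 runs from April 23, 1996, when the request is received. 30 days after April 23, 1996 is May 23, 1996.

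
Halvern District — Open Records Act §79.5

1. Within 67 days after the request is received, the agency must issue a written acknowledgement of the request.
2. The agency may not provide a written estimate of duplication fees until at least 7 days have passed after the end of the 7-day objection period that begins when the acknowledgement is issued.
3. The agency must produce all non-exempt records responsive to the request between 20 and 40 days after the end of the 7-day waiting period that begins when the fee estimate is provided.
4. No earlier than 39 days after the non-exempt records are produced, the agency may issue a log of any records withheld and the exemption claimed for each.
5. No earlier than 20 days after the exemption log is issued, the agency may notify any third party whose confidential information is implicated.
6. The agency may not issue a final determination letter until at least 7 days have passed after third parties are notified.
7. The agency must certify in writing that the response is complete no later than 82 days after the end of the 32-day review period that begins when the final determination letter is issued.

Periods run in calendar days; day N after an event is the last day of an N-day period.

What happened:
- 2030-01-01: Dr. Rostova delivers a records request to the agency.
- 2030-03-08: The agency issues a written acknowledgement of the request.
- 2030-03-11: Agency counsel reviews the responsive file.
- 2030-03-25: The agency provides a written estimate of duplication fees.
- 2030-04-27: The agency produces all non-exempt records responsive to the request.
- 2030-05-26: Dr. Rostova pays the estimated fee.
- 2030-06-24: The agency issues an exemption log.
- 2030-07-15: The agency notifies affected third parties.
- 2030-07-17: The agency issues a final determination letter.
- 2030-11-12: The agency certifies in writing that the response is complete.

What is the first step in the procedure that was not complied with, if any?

(1) due by 2030-01-01 + 67 days = 2030-03-09; completed 2030-03-08, before the deadline.
(2) permitted from 2030-03-15 + 7 days = 2030-03-22 onward; done 2030-03-25 — permitted.
(3) the permitted window runs from 2030-04-01 + 20 = 2030-04-21 to 2030-04-01 + 40 = 2030-05-11; done 2030-04-27, which is between those dates.
(4) permitted from 2030-04-27 + 39 days = 2030-06-05 onward; 2030-06-24 is on or after that date.
(5) permitted from 2030-06-24 + 20 days = 2030-07-14 onward; done 2030-07-15 — permitted.
(6) permitted from 2030-07-15 + 7 days = 2030-07-22 onward; 2030-07-17 is 5 days before the earliest permitted date.

Step 6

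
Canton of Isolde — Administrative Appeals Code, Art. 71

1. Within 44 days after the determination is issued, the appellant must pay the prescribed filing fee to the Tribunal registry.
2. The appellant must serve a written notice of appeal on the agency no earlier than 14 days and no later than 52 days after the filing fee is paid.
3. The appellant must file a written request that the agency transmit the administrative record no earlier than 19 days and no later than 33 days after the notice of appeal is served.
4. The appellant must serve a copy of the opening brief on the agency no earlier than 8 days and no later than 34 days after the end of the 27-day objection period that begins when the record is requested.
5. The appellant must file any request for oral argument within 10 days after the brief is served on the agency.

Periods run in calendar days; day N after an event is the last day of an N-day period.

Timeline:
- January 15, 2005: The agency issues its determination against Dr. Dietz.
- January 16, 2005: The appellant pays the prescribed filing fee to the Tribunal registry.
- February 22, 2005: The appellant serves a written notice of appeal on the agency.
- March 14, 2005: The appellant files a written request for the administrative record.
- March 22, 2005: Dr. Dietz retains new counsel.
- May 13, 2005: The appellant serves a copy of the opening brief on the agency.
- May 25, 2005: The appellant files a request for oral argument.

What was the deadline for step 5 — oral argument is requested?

May 23, 2005

Step 5 runs from May 13, 2005, when the brief is served on the agency. 10 days after May 13, 2005 is May 23, 2005.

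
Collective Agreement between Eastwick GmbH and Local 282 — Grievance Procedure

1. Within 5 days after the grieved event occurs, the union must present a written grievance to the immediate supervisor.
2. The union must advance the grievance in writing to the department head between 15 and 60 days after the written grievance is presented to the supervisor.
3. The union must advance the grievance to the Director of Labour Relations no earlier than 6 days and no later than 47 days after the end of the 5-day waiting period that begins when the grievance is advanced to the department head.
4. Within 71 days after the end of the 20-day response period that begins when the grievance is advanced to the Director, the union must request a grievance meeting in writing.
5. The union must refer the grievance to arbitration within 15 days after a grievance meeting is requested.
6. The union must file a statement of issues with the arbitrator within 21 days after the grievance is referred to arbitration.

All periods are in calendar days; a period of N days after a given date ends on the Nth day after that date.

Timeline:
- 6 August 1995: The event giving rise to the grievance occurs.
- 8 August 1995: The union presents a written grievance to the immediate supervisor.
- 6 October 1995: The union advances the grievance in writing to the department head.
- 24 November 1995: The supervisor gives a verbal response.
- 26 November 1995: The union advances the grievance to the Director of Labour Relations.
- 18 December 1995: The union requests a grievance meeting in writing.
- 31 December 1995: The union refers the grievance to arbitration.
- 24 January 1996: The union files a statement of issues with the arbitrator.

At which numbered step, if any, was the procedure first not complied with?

Step 1: 5 days after 6 August 1995 (when the grieved event occurs) is 11 August 1995; 8 August 1995 is within that limit.
Step 2: the window is 15–60 days after 8 August 1995 (when the written grievance is presented to the supervisor), so 23 August 1995 through 7 October 1995; 6 October 1995 falls inside that range.
Step 3: the window is 6–47 days after 11 October 1995 (end of the 5-day waiting period, which began when the grievance is advanced to the department head on 6 October 1995), so 17 October 1995 through 27 November 1995; 26 November 1995 falls inside that range.
Step 4: 71 days after 16 December 1995 (end of the 20-day response period, which began when the grievance is advanced to the Director on 26 November 1995) is 25 February 1996; completed 18 December 1995, before the deadline.
Step 5: 15 days after 18 December 1995 (when a grievance meeting is requested) is 2 January 1996; 31 December 1995 is within that limit.
Step 6: 21 days after 31 December 1995 (when the grievance is referred to arbitration) is 21 January 1996; 24 January 1996 misses that deadline by 3 days.
The procedure was therefore not followed at step 6.

Step 6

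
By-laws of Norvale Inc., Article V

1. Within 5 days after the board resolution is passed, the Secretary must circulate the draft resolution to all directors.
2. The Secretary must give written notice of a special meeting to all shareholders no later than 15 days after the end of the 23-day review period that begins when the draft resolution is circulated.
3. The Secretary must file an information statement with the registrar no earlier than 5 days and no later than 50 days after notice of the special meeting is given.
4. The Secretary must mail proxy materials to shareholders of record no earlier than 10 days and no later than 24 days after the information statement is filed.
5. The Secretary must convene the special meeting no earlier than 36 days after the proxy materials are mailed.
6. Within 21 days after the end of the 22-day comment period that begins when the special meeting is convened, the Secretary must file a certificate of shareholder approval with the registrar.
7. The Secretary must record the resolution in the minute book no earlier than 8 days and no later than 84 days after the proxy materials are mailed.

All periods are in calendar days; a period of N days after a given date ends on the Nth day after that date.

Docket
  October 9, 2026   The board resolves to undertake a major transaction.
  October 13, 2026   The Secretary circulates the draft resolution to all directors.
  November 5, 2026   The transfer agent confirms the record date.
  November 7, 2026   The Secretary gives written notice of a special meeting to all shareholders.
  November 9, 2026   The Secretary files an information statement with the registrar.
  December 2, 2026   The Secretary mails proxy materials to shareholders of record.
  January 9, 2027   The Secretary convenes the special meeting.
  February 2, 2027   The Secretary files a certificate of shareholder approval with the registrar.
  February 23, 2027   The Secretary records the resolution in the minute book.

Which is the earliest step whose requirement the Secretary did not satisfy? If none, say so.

Step 3

(1) due by October 9, 2026 + 5 days = October 14, 2026; done October 13, 2026 — timely.
(2) due by November 5, 2026 + 15 days = November 20, 2026; completed November 7, 2026, before the deadline.
(3) the permitted window runs from November 7, 2026 + 5 = November 12, 2026 to November 7, 2026 + 50 = December 27, 2026; November 9, 2026 is 3 days too early.
Later steps need not be reached.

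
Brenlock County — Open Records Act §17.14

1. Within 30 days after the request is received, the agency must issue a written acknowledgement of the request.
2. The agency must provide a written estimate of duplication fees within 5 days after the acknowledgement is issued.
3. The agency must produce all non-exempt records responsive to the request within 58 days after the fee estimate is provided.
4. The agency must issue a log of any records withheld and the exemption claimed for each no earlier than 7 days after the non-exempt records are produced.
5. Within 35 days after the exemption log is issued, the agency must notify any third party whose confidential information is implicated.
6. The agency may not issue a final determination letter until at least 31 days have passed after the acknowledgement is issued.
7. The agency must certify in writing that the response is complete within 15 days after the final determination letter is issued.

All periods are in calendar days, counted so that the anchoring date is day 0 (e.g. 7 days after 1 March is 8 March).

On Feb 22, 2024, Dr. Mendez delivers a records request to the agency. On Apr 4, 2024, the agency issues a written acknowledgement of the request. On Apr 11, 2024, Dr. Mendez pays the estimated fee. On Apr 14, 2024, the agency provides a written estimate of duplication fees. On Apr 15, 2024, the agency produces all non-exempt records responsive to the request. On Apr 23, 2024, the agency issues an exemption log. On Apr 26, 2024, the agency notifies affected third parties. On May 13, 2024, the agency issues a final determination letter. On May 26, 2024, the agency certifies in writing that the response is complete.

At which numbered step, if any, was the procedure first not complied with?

Step 1 — counting 30 days from Feb 22, 2024 (when the request is received) gives a deadline of Mar 23, 2024; not done until Apr 4, 2024, 12 days after the deadline.
The procedure was therefore not followed at step 1.

Step 1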